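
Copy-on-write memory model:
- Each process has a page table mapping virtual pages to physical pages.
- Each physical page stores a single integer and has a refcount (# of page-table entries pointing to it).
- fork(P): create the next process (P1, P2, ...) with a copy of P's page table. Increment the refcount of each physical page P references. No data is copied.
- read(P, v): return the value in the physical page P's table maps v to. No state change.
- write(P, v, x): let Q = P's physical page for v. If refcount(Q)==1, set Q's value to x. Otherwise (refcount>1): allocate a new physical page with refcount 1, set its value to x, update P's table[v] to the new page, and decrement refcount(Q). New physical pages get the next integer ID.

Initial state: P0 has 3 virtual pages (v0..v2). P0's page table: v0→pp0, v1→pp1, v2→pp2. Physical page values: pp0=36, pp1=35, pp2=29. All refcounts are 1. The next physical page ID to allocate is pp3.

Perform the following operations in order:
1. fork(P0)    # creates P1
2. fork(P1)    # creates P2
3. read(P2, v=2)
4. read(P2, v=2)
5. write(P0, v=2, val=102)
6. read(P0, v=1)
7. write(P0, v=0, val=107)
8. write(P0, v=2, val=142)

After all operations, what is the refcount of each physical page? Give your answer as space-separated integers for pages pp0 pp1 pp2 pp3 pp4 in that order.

Answer: 2 3 2 1 1

Derivation:
Op 1: fork(P0) -> P1. 3 ppages; refcounts: pp0:2 pp1:2 pp2:2
Op 2: fork(P1) -> P2. 3 ppages; refcounts: pp0:3 pp1:3 pp2:3
Op 3: read(P2, v2) -> 29. No state change.
Op 4: read(P2, v2) -> 29. No state change.
Op 5: write(P0, v2, 102). refcount(pp2)=3>1 -> COPY to pp3. 4 ppages; refcounts: pp0:3 pp1:3 pp2:2 pp3:1
Op 6: read(P0, v1) -> 35. No state change.
Op 7: write(P0, v0, 107). refcount(pp0)=3>1 -> COPY to pp4. 5 ppages; refcounts: pp0:2 pp1:3 pp2:2 pp3:1 pp4:1
Op 8: write(P0, v2, 142). refcount(pp3)=1 -> write in place. 5 ppages; refcounts: pp0:2 pp1:3 pp2:2 pp3:1 pp4:1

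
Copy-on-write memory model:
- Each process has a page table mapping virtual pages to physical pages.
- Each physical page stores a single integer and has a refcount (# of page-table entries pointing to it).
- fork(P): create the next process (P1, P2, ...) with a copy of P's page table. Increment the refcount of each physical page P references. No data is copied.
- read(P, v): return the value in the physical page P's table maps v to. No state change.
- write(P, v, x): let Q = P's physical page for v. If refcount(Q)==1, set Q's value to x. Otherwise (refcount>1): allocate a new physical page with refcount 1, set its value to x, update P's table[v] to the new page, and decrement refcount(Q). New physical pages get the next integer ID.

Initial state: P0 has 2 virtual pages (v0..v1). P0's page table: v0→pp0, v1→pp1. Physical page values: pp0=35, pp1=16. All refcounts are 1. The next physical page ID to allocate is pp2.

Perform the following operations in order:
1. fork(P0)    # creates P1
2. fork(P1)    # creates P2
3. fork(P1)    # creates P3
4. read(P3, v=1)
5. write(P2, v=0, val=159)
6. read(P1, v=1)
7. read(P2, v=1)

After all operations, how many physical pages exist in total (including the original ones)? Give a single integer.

Op 1: fork(P0) -> P1. 2 ppages; refcounts: pp0:2 pp1:2
Op 2: fork(P1) -> P2. 2 ppages; refcounts: pp0:3 pp1:3
Op 3: fork(P1) -> P3. 2 ppages; refcounts: pp0:4 pp1:4
Op 4: read(P3, v1) -> 16. No state change.
Op 5: write(P2, v0, 159). refcount(pp0)=4>1 -> COPY to pp2. 3 ppages; refcounts: pp0:3 pp1:4 pp2:1
Op 6: read(P1, v1) -> 16. No state change.
Op 7: read(P2, v1) -> 16. No state change.

Answer: 3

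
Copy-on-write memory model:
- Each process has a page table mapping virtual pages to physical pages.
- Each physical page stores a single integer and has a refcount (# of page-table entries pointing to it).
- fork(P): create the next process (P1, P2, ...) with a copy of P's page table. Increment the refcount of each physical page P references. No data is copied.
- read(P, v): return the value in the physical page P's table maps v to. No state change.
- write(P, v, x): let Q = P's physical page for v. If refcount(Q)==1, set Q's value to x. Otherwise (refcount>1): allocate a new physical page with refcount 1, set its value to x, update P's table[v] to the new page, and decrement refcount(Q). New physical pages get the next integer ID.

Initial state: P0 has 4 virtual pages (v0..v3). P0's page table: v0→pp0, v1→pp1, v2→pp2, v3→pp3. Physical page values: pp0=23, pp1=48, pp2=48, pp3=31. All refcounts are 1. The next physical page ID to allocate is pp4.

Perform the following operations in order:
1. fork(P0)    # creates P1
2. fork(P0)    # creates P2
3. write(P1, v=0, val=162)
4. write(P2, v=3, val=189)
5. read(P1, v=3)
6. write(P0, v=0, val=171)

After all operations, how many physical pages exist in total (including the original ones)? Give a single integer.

Op 1: fork(P0) -> P1. 4 ppages; refcounts: pp0:2 pp1:2 pp2:2 pp3:2
Op 2: fork(P0) -> P2. 4 ppages; refcounts: pp0:3 pp1:3 pp2:3 pp3:3
Op 3: write(P1, v0, 162). refcount(pp0)=3>1 -> COPY to pp4. 5 ppages; refcounts: pp0:2 pp1:3 pp2:3 pp3:3 pp4:1
Op 4: write(P2, v3, 189). refcount(pp3)=3>1 -> COPY to pp5. 6 ppages; refcounts: pp0:2 pp1:3 pp2:3 pp3:2 pp4:1 pp5:1
Op 5: read(P1, v3) -> 31. No state change.
Op 6: write(P0, v0, 171). refcount(pp0)=2>1 -> COPY to pp6. 7 ppages; refcounts: pp0:1 pp1:3 pp2:3 pp3:2 pp4:1 pp5:1 pp6:1

Answer: 7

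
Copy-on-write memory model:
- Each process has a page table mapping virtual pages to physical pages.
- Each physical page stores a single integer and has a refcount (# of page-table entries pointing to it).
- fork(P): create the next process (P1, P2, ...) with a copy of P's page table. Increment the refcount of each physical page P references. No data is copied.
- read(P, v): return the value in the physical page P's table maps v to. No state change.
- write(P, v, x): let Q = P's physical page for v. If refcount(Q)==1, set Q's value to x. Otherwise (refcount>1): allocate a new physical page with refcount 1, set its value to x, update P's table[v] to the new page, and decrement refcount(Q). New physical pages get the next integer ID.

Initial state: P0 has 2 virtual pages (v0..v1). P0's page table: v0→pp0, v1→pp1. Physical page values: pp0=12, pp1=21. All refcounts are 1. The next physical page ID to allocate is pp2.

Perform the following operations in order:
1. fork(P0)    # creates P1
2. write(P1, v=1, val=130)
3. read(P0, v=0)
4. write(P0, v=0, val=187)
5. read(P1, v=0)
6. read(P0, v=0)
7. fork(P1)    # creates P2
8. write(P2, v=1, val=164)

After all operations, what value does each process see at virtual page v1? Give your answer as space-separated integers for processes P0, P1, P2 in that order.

Answer: 21 130 164

Derivation:
Op 1: fork(P0) -> P1. 2 ppages; refcounts: pp0:2 pp1:2
Op 2: write(P1, v1, 130). refcount(pp1)=2>1 -> COPY to pp2. 3 ppages; refcounts: pp0:2 pp1:1 pp2:1
Op 3: read(P0, v0) -> 12. No state change.
Op 4: write(P0, v0, 187). refcount(pp0)=2>1 -> COPY to pp3. 4 ppages; refcounts: pp0:1 pp1:1 pp2:1 pp3:1
Op 5: read(P1, v0) -> 12. No state change.
Op 6: read(P0, v0) -> 187. No state change.
Op 7: fork(P1) -> P2. 4 ppages; refcounts: pp0:2 pp1:1 pp2:2 pp3:1
Op 8: write(P2, v1, 164). refcount(pp2)=2>1 -> COPY to pp4. 5 ppages; refcounts: pp0:2 pp1:1 pp2:1 pp3:1 pp4:1
P0: v1 -> pp1 = 21
P1: v1 -> pp2 = 130
P2: v1 -> pp4 = 164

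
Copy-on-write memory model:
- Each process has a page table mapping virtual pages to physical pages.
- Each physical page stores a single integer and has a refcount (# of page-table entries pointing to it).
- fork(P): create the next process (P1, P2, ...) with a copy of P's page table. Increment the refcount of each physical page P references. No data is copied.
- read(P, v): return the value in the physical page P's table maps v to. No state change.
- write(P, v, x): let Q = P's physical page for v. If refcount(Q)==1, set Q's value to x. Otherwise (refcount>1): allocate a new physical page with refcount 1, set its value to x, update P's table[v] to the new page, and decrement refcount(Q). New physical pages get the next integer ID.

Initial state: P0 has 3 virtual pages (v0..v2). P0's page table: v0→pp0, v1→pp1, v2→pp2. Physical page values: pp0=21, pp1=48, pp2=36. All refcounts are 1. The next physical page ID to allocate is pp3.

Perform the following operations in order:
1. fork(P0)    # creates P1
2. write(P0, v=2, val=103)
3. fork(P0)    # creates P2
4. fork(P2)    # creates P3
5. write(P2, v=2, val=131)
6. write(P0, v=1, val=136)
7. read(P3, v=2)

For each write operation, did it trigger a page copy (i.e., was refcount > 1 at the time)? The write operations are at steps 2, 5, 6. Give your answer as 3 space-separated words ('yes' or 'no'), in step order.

Op 1: fork(P0) -> P1. 3 ppages; refcounts: pp0:2 pp1:2 pp2:2
Op 2: write(P0, v2, 103). refcount(pp2)=2>1 -> COPY to pp3. 4 ppages; refcounts: pp0:2 pp1:2 pp2:1 pp3:1
Op 3: fork(P0) -> P2. 4 ppages; refcounts: pp0:3 pp1:3 pp2:1 pp3:2
Op 4: fork(P2) -> P3. 4 ppages; refcounts: pp0:4 pp1:4 pp2:1 pp3:3
Op 5: write(P2, v2, 131). refcount(pp3)=3>1 -> COPY to pp4. 5 ppages; refcounts: pp0:4 pp1:4 pp2:1 pp3:2 pp4:1
Op 6: write(P0, v1, 136). refcount(pp1)=4>1 -> COPY to pp5. 6 ppages; refcounts: pp0:4 pp1:3 pp2:1 pp3:2 pp4:1 pp5:1
Op 7: read(P3, v2) -> 103. No state change.

yes yes yes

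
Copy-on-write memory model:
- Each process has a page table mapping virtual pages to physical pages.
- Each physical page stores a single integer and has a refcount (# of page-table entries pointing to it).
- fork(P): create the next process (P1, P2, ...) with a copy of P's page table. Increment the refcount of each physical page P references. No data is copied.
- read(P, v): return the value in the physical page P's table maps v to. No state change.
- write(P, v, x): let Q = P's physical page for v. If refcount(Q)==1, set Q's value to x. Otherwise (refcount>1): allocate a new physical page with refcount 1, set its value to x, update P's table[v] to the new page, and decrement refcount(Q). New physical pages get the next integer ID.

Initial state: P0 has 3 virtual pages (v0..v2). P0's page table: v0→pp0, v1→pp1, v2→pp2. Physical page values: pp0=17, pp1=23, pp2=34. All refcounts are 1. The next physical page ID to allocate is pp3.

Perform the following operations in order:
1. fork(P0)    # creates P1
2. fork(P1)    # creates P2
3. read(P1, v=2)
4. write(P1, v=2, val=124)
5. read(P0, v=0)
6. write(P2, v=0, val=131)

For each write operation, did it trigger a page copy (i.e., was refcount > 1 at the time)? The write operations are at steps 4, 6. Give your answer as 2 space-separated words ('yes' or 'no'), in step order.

Op 1: fork(P0) -> P1. 3 ppages; refcounts: pp0:2 pp1:2 pp2:2
Op 2: fork(P1) -> P2. 3 ppages; refcounts: pp0:3 pp1:3 pp2:3
Op 3: read(P1, v2) -> 34. No state change.
Op 4: write(P1, v2, 124). refcount(pp2)=3>1 -> COPY to pp3. 4 ppages; refcounts: pp0:3 pp1:3 pp2:2 pp3:1
Op 5: read(P0, v0) -> 17. No state change.
Op 6: write(P2, v0, 131). refcount(pp0)=3>1 -> COPY to pp4. 5 ppages; refcounts: pp0:2 pp1:3 pp2:2 pp3:1 pp4:1

yes yes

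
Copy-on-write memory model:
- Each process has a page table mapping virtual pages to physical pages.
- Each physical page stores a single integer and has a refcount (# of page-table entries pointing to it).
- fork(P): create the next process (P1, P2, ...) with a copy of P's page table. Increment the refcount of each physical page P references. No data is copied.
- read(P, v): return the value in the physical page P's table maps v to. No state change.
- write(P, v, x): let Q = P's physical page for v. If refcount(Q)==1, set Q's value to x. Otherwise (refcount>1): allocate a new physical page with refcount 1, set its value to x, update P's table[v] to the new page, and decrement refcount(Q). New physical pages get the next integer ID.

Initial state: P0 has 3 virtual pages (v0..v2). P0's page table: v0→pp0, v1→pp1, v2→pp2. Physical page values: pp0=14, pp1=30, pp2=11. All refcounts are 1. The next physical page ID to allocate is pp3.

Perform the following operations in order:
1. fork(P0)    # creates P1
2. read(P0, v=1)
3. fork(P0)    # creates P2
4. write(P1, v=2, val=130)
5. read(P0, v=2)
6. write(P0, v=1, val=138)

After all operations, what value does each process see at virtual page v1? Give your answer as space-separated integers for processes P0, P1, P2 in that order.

Answer: 138 30 30

Derivation:
Op 1: fork(P0) -> P1. 3 ppages; refcounts: pp0:2 pp1:2 pp2:2
Op 2: read(P0, v1) -> 30. No state change.
Op 3: fork(P0) -> P2. 3 ppages; refcounts: pp0:3 pp1:3 pp2:3
Op 4: write(P1, v2, 130). refcount(pp2)=3>1 -> COPY to pp3. 4 ppages; refcounts: pp0:3 pp1:3 pp2:2 pp3:1
Op 5: read(P0, v2) -> 11. No state change.
Op 6: write(P0, v1, 138). refcount(pp1)=3>1 -> COPY to pp4. 5 ppages; refcounts: pp0:3 pp1:2 pp2:2 pp3:1 pp4:1
P0: v1 -> pp4 = 138
P1: v1 -> pp1 = 30
P2: v1 -> pp1 = 30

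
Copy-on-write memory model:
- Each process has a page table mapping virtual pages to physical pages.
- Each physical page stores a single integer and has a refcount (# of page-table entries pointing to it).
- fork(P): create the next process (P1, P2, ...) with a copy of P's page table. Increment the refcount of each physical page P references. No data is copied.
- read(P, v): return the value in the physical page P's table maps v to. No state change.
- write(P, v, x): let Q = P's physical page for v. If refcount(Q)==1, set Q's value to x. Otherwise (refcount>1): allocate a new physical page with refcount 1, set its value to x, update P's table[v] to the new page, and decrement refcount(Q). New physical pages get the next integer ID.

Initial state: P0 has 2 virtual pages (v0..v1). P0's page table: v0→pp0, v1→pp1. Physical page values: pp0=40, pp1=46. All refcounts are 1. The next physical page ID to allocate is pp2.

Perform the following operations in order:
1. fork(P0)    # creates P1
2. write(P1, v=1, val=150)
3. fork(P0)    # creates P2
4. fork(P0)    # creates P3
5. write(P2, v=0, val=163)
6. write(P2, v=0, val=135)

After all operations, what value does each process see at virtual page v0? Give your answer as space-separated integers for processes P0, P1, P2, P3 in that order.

Answer: 40 40 135 40

Derivation:
Op 1: fork(P0) -> P1. 2 ppages; refcounts: pp0:2 pp1:2
Op 2: write(P1, v1, 150). refcount(pp1)=2>1 -> COPY to pp2. 3 ppages; refcounts: pp0:2 pp1:1 pp2:1
Op 3: fork(P0) -> P2. 3 ppages; refcounts: pp0:3 pp1:2 pp2:1
Op 4: fork(P0) -> P3. 3 ppages; refcounts: pp0:4 pp1:3 pp2:1
Op 5: write(P2, v0, 163). refcount(pp0)=4>1 -> COPY to pp3. 4 ppages; refcounts: pp0:3 pp1:3 pp2:1 pp3:1
Op 6: write(P2, v0, 135). refcount(pp3)=1 -> write in place. 4 ppages; refcounts: pp0:3 pp1:3 pp2:1 pp3:1
P0: v0 -> pp0 = 40
P1: v0 -> pp0 = 40
P2: v0 -> pp3 = 135
P3: v0 -> pp0 = 40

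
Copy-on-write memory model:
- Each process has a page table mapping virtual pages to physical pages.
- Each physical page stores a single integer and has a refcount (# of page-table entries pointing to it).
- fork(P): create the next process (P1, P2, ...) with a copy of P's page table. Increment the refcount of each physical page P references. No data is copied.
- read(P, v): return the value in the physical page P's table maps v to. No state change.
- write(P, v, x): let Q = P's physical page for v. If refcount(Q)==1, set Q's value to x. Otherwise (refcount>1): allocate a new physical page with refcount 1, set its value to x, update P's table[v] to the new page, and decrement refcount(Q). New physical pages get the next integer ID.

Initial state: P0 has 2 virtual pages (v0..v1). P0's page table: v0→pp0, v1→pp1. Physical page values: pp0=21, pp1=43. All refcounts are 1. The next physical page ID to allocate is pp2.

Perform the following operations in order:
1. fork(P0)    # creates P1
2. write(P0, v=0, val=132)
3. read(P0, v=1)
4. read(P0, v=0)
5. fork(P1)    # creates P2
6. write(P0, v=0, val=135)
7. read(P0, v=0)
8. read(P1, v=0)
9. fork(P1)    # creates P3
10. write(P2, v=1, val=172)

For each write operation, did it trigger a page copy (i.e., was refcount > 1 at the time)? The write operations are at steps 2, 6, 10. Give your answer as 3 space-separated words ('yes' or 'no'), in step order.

Op 1: fork(P0) -> P1. 2 ppages; refcounts: pp0:2 pp1:2
Op 2: write(P0, v0, 132). refcount(pp0)=2>1 -> COPY to pp2. 3 ppages; refcounts: pp0:1 pp1:2 pp2:1
Op 3: read(P0, v1) -> 43. No state change.
Op 4: read(P0, v0) -> 132. No state change.
Op 5: fork(P1) -> P2. 3 ppages; refcounts: pp0:2 pp1:3 pp2:1
Op 6: write(P0, v0, 135). refcount(pp2)=1 -> write in place. 3 ppages; refcounts: pp0:2 pp1:3 pp2:1
Op 7: read(P0, v0) -> 135. No state change.
Op 8: read(P1, v0) -> 21. No state change.
Op 9: fork(P1) -> P3. 3 ppages; refcounts: pp0:3 pp1:4 pp2:1
Op 10: write(P2, v1, 172). refcount(pp1)=4>1 -> COPY to pp3. 4 ppages; refcounts: pp0:3 pp1:3 pp2:1 pp3:1

yes no yes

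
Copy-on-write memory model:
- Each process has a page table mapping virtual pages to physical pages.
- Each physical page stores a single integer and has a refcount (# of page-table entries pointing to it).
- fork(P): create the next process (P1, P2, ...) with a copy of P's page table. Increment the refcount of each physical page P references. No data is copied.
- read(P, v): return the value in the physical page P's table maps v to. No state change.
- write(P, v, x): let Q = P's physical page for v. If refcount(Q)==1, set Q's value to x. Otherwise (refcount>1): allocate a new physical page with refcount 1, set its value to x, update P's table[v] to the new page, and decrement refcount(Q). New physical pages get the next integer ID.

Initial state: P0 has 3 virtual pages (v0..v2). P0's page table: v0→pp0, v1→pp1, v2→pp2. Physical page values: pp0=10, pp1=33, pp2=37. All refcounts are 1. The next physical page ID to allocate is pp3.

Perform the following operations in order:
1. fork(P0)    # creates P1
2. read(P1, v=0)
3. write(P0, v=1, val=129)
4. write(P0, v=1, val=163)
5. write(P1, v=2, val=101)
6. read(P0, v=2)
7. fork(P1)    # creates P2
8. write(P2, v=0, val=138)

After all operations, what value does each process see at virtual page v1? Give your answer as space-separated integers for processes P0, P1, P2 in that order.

Op 1: fork(P0) -> P1. 3 ppages; refcounts: pp0:2 pp1:2 pp2:2
Op 2: read(P1, v0) -> 10. No state change.
Op 3: write(P0, v1, 129). refcount(pp1)=2>1 -> COPY to pp3. 4 ppages; refcounts: pp0:2 pp1:1 pp2:2 pp3:1
Op 4: write(P0, v1, 163). refcount(pp3)=1 -> write in place. 4 ppages; refcounts: pp0:2 pp1:1 pp2:2 pp3:1
Op 5: write(P1, v2, 101). refcount(pp2)=2>1 -> COPY to pp4. 5 ppages; refcounts: pp0:2 pp1:1 pp2:1 pp3:1 pp4:1
Op 6: read(P0, v2) -> 37. No state change.
Op 7: fork(P1) -> P2. 5 ppages; refcounts: pp0:3 pp1:2 pp2:1 pp3:1 pp4:2
Op 8: write(P2, v0, 138). refcount(pp0)=3>1 -> COPY to pp5. 6 ppages; refcounts: pp0:2 pp1:2 pp2:1 pp3:1 pp4:2 pp5:1
P0: v1 -> pp3 = 163
P1: v1 -> pp1 = 33
P2: v1 -> pp1 = 33

Answer: 163 33 33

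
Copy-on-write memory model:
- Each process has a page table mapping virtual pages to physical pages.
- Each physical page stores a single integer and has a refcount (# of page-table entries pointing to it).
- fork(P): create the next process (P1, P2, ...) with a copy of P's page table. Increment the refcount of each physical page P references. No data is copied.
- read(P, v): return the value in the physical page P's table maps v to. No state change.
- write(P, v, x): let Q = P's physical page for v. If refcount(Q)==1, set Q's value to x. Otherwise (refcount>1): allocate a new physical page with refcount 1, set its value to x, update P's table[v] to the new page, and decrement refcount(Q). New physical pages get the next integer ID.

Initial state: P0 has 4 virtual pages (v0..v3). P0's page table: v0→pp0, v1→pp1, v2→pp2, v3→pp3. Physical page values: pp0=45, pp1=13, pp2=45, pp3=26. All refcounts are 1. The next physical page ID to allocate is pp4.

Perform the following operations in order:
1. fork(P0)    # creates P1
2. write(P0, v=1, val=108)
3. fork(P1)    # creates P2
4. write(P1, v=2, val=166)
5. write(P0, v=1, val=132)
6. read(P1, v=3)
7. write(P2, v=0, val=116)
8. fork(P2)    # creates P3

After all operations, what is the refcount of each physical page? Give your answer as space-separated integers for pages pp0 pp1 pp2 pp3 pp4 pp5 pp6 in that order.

Answer: 2 3 3 4 1 1 2

Derivation:
Op 1: fork(P0) -> P1. 4 ppages; refcounts: pp0:2 pp1:2 pp2:2 pp3:2
Op 2: write(P0, v1, 108). refcount(pp1)=2>1 -> COPY to pp4. 5 ppages; refcounts: pp0:2 pp1:1 pp2:2 pp3:2 pp4:1
Op 3: fork(P1) -> P2. 5 ppages; refcounts: pp0:3 pp1:2 pp2:3 pp3:3 pp4:1
Op 4: write(P1, v2, 166). refcount(pp2)=3>1 -> COPY to pp5. 6 ppages; refcounts: pp0:3 pp1:2 pp2:2 pp3:3 pp4:1 pp5:1
Op 5: write(P0, v1, 132). refcount(pp4)=1 -> write in place. 6 ppages; refcounts: pp0:3 pp1:2 pp2:2 pp3:3 pp4:1 pp5:1
Op 6: read(P1, v3) -> 26. No state change.
Op 7: write(P2, v0, 116). refcount(pp0)=3>1 -> COPY to pp6. 7 ppages; refcounts: pp0:2 pp1:2 pp2:2 pp3:3 pp4:1 pp5:1 pp6:1
Op 8: fork(P2) -> P3. 7 ppages; refcounts: pp0:2 pp1:3 pp2:3 pp3:4 pp4:1 pp5:1 pp6:2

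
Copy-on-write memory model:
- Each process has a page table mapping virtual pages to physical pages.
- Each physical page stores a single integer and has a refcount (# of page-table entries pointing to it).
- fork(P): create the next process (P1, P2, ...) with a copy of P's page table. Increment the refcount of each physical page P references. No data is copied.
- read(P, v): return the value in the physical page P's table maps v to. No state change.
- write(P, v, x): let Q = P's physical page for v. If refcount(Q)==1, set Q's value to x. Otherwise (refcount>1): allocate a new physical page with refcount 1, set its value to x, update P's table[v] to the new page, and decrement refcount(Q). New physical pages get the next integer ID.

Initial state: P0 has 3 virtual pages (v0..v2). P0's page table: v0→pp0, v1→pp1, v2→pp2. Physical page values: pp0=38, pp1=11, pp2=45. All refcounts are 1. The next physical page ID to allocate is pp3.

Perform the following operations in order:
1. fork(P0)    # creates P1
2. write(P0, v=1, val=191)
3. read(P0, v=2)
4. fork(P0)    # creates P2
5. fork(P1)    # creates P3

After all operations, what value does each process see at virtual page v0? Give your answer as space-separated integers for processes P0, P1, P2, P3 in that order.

Op 1: fork(P0) -> P1. 3 ppages; refcounts: pp0:2 pp1:2 pp2:2
Op 2: write(P0, v1, 191). refcount(pp1)=2>1 -> COPY to pp3. 4 ppages; refcounts: pp0:2 pp1:1 pp2:2 pp3:1
Op 3: read(P0, v2) -> 45. No state change.
Op 4: fork(P0) -> P2. 4 ppages; refcounts: pp0:3 pp1:1 pp2:3 pp3:2
Op 5: fork(P1) -> P3. 4 ppages; refcounts: pp0:4 pp1:2 pp2:4 pp3:2
P0: v0 -> pp0 = 38
P1: v0 -> pp0 = 38
P2: v0 -> pp0 = 38
P3: v0 -> pp0 = 38

Answer: 38 38 38 38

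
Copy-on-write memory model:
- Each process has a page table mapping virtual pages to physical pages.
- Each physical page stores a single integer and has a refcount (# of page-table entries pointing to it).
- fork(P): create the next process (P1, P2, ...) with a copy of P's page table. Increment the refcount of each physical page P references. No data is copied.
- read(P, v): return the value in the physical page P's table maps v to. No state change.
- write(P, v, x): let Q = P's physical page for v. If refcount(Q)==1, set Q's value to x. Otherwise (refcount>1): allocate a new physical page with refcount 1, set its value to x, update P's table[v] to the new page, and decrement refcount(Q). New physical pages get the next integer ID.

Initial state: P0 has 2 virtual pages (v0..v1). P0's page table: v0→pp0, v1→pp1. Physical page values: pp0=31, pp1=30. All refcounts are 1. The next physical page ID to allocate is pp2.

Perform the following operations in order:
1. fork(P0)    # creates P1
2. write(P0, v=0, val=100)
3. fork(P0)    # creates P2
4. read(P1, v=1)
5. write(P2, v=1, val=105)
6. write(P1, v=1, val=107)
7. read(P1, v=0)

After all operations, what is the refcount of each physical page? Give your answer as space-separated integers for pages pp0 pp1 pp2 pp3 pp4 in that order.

Op 1: fork(P0) -> P1. 2 ppages; refcounts: pp0:2 pp1:2
Op 2: write(P0, v0, 100). refcount(pp0)=2>1 -> COPY to pp2. 3 ppages; refcounts: pp0:1 pp1:2 pp2:1
Op 3: fork(P0) -> P2. 3 ppages; refcounts: pp0:1 pp1:3 pp2:2
Op 4: read(P1, v1) -> 30. No state change.
Op 5: write(P2, v1, 105). refcount(pp1)=3>1 -> COPY to pp3. 4 ppages; refcounts: pp0:1 pp1:2 pp2:2 pp3:1
Op 6: write(P1, v1, 107). refcount(pp1)=2>1 -> COPY to pp4. 5 ppages; refcounts: pp0:1 pp1:1 pp2:2 pp3:1 pp4:1
Op 7: read(P1, v0) -> 31. No state change.

Answer: 1 1 2 1 1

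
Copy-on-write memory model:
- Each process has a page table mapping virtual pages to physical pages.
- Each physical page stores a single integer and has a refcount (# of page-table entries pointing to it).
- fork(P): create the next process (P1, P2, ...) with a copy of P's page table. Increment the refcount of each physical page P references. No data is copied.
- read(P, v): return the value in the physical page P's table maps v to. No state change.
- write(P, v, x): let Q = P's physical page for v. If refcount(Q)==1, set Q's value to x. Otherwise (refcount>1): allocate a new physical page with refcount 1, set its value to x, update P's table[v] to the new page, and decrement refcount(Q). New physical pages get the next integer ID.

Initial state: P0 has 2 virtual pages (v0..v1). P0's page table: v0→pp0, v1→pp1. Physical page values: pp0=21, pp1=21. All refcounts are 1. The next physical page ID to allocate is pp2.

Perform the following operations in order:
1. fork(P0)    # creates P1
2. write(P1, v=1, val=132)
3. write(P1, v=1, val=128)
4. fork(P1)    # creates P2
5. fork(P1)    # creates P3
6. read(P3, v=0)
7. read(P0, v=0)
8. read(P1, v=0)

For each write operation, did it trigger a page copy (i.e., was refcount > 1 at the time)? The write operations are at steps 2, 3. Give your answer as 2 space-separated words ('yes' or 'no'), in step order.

Op 1: fork(P0) -> P1. 2 ppages; refcounts: pp0:2 pp1:2
Op 2: write(P1, v1, 132). refcount(pp1)=2>1 -> COPY to pp2. 3 ppages; refcounts: pp0:2 pp1:1 pp2:1
Op 3: write(P1, v1, 128). refcount(pp2)=1 -> write in place. 3 ppages; refcounts: pp0:2 pp1:1 pp2:1
Op 4: fork(P1) -> P2. 3 ppages; refcounts: pp0:3 pp1:1 pp2:2
Op 5: fork(P1) -> P3. 3 ppages; refcounts: pp0:4 pp1:1 pp2:3
Op 6: read(P3, v0) -> 21. No state change.
Op 7: read(P0, v0) -> 21. No state change.
Op 8: read(P1, v0) -> 21. No state change.

yes no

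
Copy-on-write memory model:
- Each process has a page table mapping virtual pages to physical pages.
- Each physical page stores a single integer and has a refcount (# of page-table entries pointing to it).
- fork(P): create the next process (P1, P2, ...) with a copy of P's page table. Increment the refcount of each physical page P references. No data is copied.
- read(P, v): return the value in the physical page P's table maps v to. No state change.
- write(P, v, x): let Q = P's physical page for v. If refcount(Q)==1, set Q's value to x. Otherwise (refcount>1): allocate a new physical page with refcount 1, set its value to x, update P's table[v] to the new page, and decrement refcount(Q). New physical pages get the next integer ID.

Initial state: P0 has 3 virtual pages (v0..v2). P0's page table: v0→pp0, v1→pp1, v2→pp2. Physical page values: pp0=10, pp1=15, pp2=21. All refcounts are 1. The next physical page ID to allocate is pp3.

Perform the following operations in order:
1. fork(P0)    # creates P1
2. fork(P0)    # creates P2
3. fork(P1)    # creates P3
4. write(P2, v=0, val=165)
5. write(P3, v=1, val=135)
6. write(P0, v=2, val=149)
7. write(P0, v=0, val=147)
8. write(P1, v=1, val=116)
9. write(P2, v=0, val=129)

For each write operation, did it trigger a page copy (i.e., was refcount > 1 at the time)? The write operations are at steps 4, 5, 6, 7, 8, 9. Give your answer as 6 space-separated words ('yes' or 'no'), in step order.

Op 1: fork(P0) -> P1. 3 ppages; refcounts: pp0:2 pp1:2 pp2:2
Op 2: fork(P0) -> P2. 3 ppages; refcounts: pp0:3 pp1:3 pp2:3
Op 3: fork(P1) -> P3. 3 ppages; refcounts: pp0:4 pp1:4 pp2:4
Op 4: write(P2, v0, 165). refcount(pp0)=4>1 -> COPY to pp3. 4 ppages; refcounts: pp0:3 pp1:4 pp2:4 pp3:1
Op 5: write(P3, v1, 135). refcount(pp1)=4>1 -> COPY to pp4. 5 ppages; refcounts: pp0:3 pp1:3 pp2:4 pp3:1 pp4:1
Op 6: write(P0, v2, 149). refcount(pp2)=4>1 -> COPY to pp5. 6 ppages; refcounts: pp0:3 pp1:3 pp2:3 pp3:1 pp4:1 pp5:1
Op 7: write(P0, v0, 147). refcount(pp0)=3>1 -> COPY to pp6. 7 ppages; refcounts: pp0:2 pp1:3 pp2:3 pp3:1 pp4:1 pp5:1 pp6:1
Op 8: write(P1, v1, 116). refcount(pp1)=3>1 -> COPY to pp7. 8 ppages; refcounts: pp0:2 pp1:2 pp2:3 pp3:1 pp4:1 pp5:1 pp6:1 pp7:1
Op 9: write(P2, v0, 129). refcount(pp3)=1 -> write in place. 8 ppages; refcounts: pp0:2 pp1:2 pp2:3 pp3:1 pp4:1 pp5:1 pp6:1 pp7:1

yes yes yes yes yes no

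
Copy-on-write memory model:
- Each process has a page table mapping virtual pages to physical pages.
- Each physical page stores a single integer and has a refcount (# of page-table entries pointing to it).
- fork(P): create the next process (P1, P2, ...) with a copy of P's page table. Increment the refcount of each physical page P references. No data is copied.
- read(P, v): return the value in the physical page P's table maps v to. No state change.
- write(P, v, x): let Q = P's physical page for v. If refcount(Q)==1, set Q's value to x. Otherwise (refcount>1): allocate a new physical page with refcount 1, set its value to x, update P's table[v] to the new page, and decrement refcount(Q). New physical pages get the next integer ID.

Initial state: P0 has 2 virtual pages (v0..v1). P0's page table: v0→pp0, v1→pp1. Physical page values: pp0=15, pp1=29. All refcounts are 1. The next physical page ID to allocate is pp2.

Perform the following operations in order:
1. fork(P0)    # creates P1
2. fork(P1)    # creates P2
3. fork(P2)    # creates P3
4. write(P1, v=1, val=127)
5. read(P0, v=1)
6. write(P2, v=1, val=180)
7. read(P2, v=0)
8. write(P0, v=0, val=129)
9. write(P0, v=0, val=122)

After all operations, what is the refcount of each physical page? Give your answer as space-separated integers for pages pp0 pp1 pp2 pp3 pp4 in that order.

Op 1: fork(P0) -> P1. 2 ppages; refcounts: pp0:2 pp1:2
Op 2: fork(P1) -> P2. 2 ppages; refcounts: pp0:3 pp1:3
Op 3: fork(P2) -> P3. 2 ppages; refcounts: pp0:4 pp1:4
Op 4: write(P1, v1, 127). refcount(pp1)=4>1 -> COPY to pp2. 3 ppages; refcounts: pp0:4 pp1:3 pp2:1
Op 5: read(P0, v1) -> 29. No state change.
Op 6: write(P2, v1, 180). refcount(pp1)=3>1 -> COPY to pp3. 4 ppages; refcounts: pp0:4 pp1:2 pp2:1 pp3:1
Op 7: read(P2, v0) -> 15. No state change.
Op 8: write(P0, v0, 129). refcount(pp0)=4>1 -> COPY to pp4. 5 ppages; refcounts: pp0:3 pp1:2 pp2:1 pp3:1 pp4:1
Op 9: write(P0, v0, 122). refcount(pp4)=1 -> write in place. 5 ppages; refcounts: pp0:3 pp1:2 pp2:1 pp3:1 pp4:1

Answer: 3 2 1 1 1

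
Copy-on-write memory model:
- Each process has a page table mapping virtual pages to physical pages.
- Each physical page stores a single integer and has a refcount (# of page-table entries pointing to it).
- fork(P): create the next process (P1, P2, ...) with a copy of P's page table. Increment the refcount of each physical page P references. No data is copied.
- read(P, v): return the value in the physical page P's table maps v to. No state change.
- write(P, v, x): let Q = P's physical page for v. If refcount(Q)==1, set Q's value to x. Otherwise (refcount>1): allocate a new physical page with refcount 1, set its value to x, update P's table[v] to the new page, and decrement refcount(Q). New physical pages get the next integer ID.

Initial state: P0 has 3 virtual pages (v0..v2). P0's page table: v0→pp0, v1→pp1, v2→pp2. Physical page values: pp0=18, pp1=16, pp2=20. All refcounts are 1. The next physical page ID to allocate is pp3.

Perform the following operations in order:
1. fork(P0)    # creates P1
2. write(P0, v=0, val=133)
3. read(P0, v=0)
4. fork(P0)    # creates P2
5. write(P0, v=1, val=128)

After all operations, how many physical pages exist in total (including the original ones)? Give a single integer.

Answer: 5

Derivation:
Op 1: fork(P0) -> P1. 3 ppages; refcounts: pp0:2 pp1:2 pp2:2
Op 2: write(P0, v0, 133). refcount(pp0)=2>1 -> COPY to pp3. 4 ppages; refcounts: pp0:1 pp1:2 pp2:2 pp3:1
Op 3: read(P0, v0) -> 133. No state change.
Op 4: fork(P0) -> P2. 4 ppages; refcounts: pp0:1 pp1:3 pp2:3 pp3:2
Op 5: write(P0, v1, 128). refcount(pp1)=3>1 -> COPY to pp4. 5 ppages; refcounts: pp0:1 pp1:2 pp2:3 pp3:2 pp4:1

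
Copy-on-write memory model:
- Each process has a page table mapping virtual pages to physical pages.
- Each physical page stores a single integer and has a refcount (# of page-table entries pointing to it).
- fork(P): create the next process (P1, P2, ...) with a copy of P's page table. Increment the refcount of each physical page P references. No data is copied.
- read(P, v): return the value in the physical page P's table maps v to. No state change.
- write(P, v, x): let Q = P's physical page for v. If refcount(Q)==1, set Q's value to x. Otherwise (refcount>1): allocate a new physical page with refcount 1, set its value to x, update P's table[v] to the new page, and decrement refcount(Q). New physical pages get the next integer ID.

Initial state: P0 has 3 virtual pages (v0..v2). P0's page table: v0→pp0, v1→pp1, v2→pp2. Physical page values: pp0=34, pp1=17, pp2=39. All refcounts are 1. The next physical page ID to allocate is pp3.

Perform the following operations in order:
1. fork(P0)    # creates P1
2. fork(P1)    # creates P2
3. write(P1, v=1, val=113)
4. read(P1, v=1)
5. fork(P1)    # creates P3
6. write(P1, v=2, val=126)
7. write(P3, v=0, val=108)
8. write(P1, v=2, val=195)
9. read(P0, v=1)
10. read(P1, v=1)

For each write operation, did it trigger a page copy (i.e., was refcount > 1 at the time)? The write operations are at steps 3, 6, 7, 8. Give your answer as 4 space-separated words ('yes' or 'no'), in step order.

Op 1: fork(P0) -> P1. 3 ppages; refcounts: pp0:2 pp1:2 pp2:2
Op 2: fork(P1) -> P2. 3 ppages; refcounts: pp0:3 pp1:3 pp2:3
Op 3: write(P1, v1, 113). refcount(pp1)=3>1 -> COPY to pp3. 4 ppages; refcounts: pp0:3 pp1:2 pp2:3 pp3:1
Op 4: read(P1, v1) -> 113. No state change.
Op 5: fork(P1) -> P3. 4 ppages; refcounts: pp0:4 pp1:2 pp2:4 pp3:2
Op 6: write(P1, v2, 126). refcount(pp2)=4>1 -> COPY to pp4. 5 ppages; refcounts: pp0:4 pp1:2 pp2:3 pp3:2 pp4:1
Op 7: write(P3, v0, 108). refcount(pp0)=4>1 -> COPY to pp5. 6 ppages; refcounts: pp0:3 pp1:2 pp2:3 pp3:2 pp4:1 pp5:1
Op 8: write(P1, v2, 195). refcount(pp4)=1 -> write in place. 6 ppages; refcounts: pp0:3 pp1:2 pp2:3 pp3:2 pp4:1 pp5:1
Op 9: read(P0, v1) -> 17. No state change.
Op 10: read(P1, v1) -> 113. No state change.

yes yes yes no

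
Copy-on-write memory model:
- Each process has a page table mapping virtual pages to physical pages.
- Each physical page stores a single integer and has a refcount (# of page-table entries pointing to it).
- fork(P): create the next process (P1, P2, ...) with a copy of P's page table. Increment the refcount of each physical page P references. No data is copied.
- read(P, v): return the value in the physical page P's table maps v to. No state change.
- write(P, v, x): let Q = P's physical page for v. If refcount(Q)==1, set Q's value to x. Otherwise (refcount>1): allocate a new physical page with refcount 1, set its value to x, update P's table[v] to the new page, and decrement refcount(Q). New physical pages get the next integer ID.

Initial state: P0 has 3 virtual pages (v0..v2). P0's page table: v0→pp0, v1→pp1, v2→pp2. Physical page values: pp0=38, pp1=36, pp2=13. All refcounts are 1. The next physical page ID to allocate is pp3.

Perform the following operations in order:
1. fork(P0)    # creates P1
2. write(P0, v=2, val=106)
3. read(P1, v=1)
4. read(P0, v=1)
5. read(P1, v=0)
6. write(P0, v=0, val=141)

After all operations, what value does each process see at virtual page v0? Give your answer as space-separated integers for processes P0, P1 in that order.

Op 1: fork(P0) -> P1. 3 ppages; refcounts: pp0:2 pp1:2 pp2:2
Op 2: write(P0, v2, 106). refcount(pp2)=2>1 -> COPY to pp3. 4 ppages; refcounts: pp0:2 pp1:2 pp2:1 pp3:1
Op 3: read(P1, v1) -> 36. No state change.
Op 4: read(P0, v1) -> 36. No state change.
Op 5: read(P1, v0) -> 38. No state change.
Op 6: write(P0, v0, 141). refcount(pp0)=2>1 -> COPY to pp4. 5 ppages; refcounts: pp0:1 pp1:2 pp2:1 pp3:1 pp4:1
P0: v0 -> pp4 = 141
P1: v0 -> pp0 = 38

Answer: 141 38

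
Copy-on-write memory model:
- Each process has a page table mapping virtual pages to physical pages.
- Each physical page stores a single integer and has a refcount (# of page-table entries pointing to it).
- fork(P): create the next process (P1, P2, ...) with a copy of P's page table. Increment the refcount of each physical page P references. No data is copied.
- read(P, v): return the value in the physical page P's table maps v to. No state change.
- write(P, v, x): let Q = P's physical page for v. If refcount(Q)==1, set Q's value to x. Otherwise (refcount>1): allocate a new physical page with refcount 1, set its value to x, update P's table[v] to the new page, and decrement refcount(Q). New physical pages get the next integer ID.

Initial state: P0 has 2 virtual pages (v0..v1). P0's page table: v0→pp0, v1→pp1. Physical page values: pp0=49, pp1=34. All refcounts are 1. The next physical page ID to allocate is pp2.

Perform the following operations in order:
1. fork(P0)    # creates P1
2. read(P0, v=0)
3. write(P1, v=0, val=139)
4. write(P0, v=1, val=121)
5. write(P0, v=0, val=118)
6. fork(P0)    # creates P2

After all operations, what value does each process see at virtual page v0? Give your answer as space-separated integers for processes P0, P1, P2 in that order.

Answer: 118 139 118

Derivation:
Op 1: fork(P0) -> P1. 2 ppages; refcounts: pp0:2 pp1:2
Op 2: read(P0, v0) -> 49. No state change.
Op 3: write(P1, v0, 139). refcount(pp0)=2>1 -> COPY to pp2. 3 ppages; refcounts: pp0:1 pp1:2 pp2:1
Op 4: write(P0, v1, 121). refcount(pp1)=2>1 -> COPY to pp3. 4 ppages; refcounts: pp0:1 pp1:1 pp2:1 pp3:1
Op 5: write(P0, v0, 118). refcount(pp0)=1 -> write in place. 4 ppages; refcounts: pp0:1 pp1:1 pp2:1 pp3:1
Op 6: fork(P0) -> P2. 4 ppages; refcounts: pp0:2 pp1:1 pp2:1 pp3:2
P0: v0 -> pp0 = 118
P1: v0 -> pp2 = 139
P2: v0 -> pp0 = 118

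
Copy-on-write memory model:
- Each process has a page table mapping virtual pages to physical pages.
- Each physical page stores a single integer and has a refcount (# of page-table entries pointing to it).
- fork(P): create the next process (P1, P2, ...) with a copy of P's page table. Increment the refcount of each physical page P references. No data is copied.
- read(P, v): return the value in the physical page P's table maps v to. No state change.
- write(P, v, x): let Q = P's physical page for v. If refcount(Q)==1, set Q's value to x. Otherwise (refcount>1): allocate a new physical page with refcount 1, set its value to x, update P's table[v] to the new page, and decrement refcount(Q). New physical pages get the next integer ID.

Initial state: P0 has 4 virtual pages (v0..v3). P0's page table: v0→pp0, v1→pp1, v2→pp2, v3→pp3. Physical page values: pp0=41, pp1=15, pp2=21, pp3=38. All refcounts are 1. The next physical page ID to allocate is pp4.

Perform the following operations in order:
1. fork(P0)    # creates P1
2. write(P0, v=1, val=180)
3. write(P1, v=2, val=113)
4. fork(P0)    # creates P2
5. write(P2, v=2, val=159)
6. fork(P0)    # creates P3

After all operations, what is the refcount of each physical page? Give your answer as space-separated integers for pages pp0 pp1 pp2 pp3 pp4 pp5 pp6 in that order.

Answer: 4 1 2 4 3 1 1

Derivation:
Op 1: fork(P0) -> P1. 4 ppages; refcounts: pp0:2 pp1:2 pp2:2 pp3:2
Op 2: write(P0, v1, 180). refcount(pp1)=2>1 -> COPY to pp4. 5 ppages; refcounts: pp0:2 pp1:1 pp2:2 pp3:2 pp4:1
Op 3: write(P1, v2, 113). refcount(pp2)=2>1 -> COPY to pp5. 6 ppages; refcounts: pp0:2 pp1:1 pp2:1 pp3:2 pp4:1 pp5:1
Op 4: fork(P0) -> P2. 6 ppages; refcounts: pp0:3 pp1:1 pp2:2 pp3:3 pp4:2 pp5:1
Op 5: write(P2, v2, 159). refcount(pp2)=2>1 -> COPY to pp6. 7 ppages; refcounts: pp0:3 pp1:1 pp2:1 pp3:3 pp4:2 pp5:1 pp6:1
Op 6: fork(P0) -> P3. 7 ppages; refcounts: pp0:4 pp1:1 pp2:2 pp3:4 pp4:3 pp5:1 pp6:1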